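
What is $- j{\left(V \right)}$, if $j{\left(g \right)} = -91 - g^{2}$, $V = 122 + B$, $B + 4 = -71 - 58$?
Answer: $212$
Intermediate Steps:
$B = -133$ ($B = -4 - 129 = -133$)
$V = -11$ ($V = 122 - 133 = -11$)
$- j{\left(V \right)} = - (-91 - \left(-11\right)^{2}) = - (-91 - 121) = \left(-1\right) \left(-212\right) = 212$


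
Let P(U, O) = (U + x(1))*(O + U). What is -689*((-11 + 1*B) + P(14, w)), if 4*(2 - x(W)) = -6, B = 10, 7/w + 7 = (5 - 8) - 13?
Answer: -7564531/46 ≈ -1.6445e+5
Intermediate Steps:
w = -7/23 (w = 7/(-7 + ((5 - 8) - 13)) = 7/(-7 + (-3 - 13)) = 7/(-7 - 16) = 7/(-23) = 7*(-1/23) = -7/23 ≈ -0.30435)
x(W) = 7/2 (x(W) = 2 - ¼*(-6) = 2 + 3/2 = 7/2)
P(U, O) = (7/2 + U)*(O + U) (P(U, O) = (U + 7/2)*(O + U) = (7/2 + U)*(O + U))
-689*((-11 + 1*B) + P(14, w)) = -689*((-11 + 1*10) + (14² + (7/2)*(-7/23) + (7/2)*14 - 7/23*14)) = -689*((-11 + 10) + (196 - 49/46 + 49 - 98/23)) = -689*(-1 + 11025/46) = -689*10979/46 = -7564531/46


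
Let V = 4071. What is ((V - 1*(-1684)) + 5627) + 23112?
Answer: 34494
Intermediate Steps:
((V - 1*(-1684)) + 5627) + 23112 = ((4071 - 1*(-1684)) + 5627) + 23112 = ((4071 + 1684) + 5627) + 23112 = (5755 + 5627) + 23112 = 11382 + 23112 = 34494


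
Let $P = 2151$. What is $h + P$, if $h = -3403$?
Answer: $-1252$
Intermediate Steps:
$h + P = -3403 + 2151 = -1252$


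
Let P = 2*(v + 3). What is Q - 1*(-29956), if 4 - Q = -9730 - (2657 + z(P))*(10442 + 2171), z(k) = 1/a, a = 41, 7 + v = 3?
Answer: 1375662284/41 ≈ 3.3553e+7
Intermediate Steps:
v = -4 (v = -7 + 3 = -4)
P = -2 (P = 2*(-4 + 3) = 2*(-1) = -2)
z(k) = 1/41
Q = 1374434088/41 (Q = 4 - (-9730 - (2657 + 1/41)*(10442 + 2171)) = 4 - (-9730 - 108938*12613/41) = 4 - (-9730 - 1*1374034994/41) = 4 - (-9730 - 1374034994/41) = 4 - 1*(-1374433924/41) = 4 + 1374433924/41 = 1374434088/41 ≈ 3.3523e+7)
Q - 1*(-29956) = 1374434088/41 - 1*(-29956) = 1374434088/41 + 29956 = 1375662284/41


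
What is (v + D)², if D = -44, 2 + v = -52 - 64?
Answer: 26244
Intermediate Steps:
v = -118 (v = -2 + (-52 - 64) = -2 - 116 = -118)
(v + D)² = (-118 - 44)² = (-162)² = 26244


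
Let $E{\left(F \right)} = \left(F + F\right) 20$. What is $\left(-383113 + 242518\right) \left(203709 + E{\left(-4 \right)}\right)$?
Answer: $-28617971655$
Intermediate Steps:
$E{\left(F \right)} = 40 F$ ($E{\left(F \right)} = 2 F 20 = 40 F$)
$\left(-383113 + 242518\right) \left(203709 + E{\left(-4 \right)}\right) = \left(-383113 + 242518\right) \left(203709 + 40 \left(-4\right)\right) = - 140595 \left(203709 - 160\right) = \left(-140595\right) 203549 = -28617971655$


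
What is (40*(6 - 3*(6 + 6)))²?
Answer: 1440000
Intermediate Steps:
(40*(6 - 3*(6 + 6)))² = (40*(6 - 3*12))² = (40*(6 - 36))² = (40*(-30))² = (-1200)² = 1440000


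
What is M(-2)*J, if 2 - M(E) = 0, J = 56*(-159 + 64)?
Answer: -10640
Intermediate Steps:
J = -5320 (J = 56*(-95) = -5320)
M(E) = 2 (M(E) = 2 - 1*0 = 2 + 0 = 2)
M(-2)*J = 2*(-5320) = -10640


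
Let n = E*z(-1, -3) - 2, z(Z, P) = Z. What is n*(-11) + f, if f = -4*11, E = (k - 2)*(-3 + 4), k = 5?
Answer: 11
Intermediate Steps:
E = 3 (E = (5 - 2)*(-3 + 4) = 3*1 = 3)
n = -5 (n = 3*(-1) - 2 = -3 - 2 = -5)
f = -44
n*(-11) + f = -5*(-11) - 44 = 55 - 44 = 11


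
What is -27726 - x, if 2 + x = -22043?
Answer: -5681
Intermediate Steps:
x = -22045 (x = -2 - 22043 = -22045)
-27726 - x = -27726 - 1*(-22045) = -27726 + 22045 = -5681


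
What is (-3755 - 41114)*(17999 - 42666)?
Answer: 1106783623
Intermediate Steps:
(-3755 - 41114)*(17999 - 42666) = -44869*(-24667) = 1106783623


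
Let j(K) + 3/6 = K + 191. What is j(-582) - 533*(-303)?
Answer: 322215/2 ≈ 1.6111e+5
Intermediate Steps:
j(K) = 381/2 + K (j(K) = -½ + (K + 191) = -½ + (191 + K) = 381/2 + K)
j(-582) - 533*(-303) = (381/2 - 582) - 533*(-303) = -783/2 - 1*(-161499) = -783/2 + 161499 = 322215/2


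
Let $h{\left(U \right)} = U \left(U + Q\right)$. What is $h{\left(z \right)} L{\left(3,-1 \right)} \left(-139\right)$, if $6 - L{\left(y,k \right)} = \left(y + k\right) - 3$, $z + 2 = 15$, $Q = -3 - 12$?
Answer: $25298$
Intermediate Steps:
$Q = -15$ ($Q = -3 - 12 = -15$)
$z = 13$ ($z = -2 + 15 = 13$)
$L{\left(y,k \right)} = 9 - k - y$ ($L{\left(y,k \right)} = 6 - \left(\left(y + k\right) - 3\right) = 6 - \left(\left(k + y\right) - 3\right) = 6 - \left(-3 + k + y\right) = 9 - k - y$)
$h{\left(U \right)} = U \left(-15 + U\right)$ ($h{\left(U \right)} = U \left(U - 15\right) = U \left(-15 + U\right)$)
$h{\left(z \right)} L{\left(3,-1 \right)} \left(-139\right) = 13 \left(-15 + 13\right) \left(9 - -1 - 3\right) \left(-139\right) = 13 \left(-2\right) \left(9 + 1 - 3\right) \left(-139\right) = \left(-26\right) 7 \left(-139\right) = \left(-182\right) \left(-139\right) = 25298$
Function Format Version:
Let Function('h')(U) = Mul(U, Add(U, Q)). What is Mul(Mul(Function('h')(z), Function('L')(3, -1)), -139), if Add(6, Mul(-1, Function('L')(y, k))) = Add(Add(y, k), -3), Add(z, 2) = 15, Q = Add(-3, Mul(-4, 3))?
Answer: 25298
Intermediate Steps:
Q = -15 (Q = Add(-3, -12) = -15)
z = 13 (z = Add(-2, 15) = 13)
Function('L')(y, k) = Add(9, Mul(-1, k), Mul(-1, y)) (Function('L')(y, k) = Add(6, Mul(-1, Add(Add(y, k), -3))) = Add(6, Mul(-1, Add(Add(k, y), -3))) = Add(6, Mul(-1, Add(-3, k, y))) = Add(6, Add(3, Mul(-1, k), Mul(-1, y))) = Add(9, Mul(-1, k), Mul(-1, y)))
Function('h')(U) = Mul(U, Add(-15, U)) (Function('h')(U) = Mul(U, Add(U, -15)) = Mul(U, Add(-15, U)))
Mul(Mul(Function('h')(z), Function('L')(3, -1)), -139) = Mul(Mul(Mul(13, Add(-15, 13)), Add(9, Mul(-1, -1), Mul(-1, 3))), -139) = Mul(Mul(Mul(13, -2), Add(9, 1, -3)), -139) = Mul(Mul(-26, 7), -139) = Mul(-182, -139) = 25298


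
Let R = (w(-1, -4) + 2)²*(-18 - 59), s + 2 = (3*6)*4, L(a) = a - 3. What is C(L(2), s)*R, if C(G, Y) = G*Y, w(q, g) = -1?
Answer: 5390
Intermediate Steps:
L(a) = -3 + a
s = 70 (s = -2 + (3*6)*4 = -2 + 18*4 = -2 + 72 = 70)
R = -77 (R = (-1 + 2)²*(-18 - 59) = 1²*(-77) = 1*(-77) = -77)
C(L(2), s)*R = ((-3 + 2)*70)*(-77) = -1*70*(-77) = -70*(-77) = 5390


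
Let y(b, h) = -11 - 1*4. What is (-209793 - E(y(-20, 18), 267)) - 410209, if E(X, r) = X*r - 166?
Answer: -615831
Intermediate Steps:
y(b, h) = -15 (y(b, h) = -11 - 4 = -15)
E(X, r) = -166 + X*r
(-209793 - E(y(-20, 18), 267)) - 410209 = (-209793 - (-166 - 15*267)) - 410209 = (-209793 - (-166 - 4005)) - 410209 = (-209793 - 1*(-4171)) - 410209 = (-209793 + 4171) - 410209 = -205622 - 410209 = -615831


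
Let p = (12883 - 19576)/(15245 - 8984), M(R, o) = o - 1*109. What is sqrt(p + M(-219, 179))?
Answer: sqrt(300233733)/2087 ≈ 8.3025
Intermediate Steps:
M(R, o) = -109 + o (M(R, o) = o - 109 = -109 + o)
p = -2231/2087 (p = -6693/6261 = -6693*1/6261 = -2231/2087 ≈ -1.0690)
sqrt(p + M(-219, 179)) = sqrt(-2231/2087 + (-109 + 179)) = sqrt(-2231/2087 + 70) = sqrt(143859/2087) = sqrt(300233733)/2087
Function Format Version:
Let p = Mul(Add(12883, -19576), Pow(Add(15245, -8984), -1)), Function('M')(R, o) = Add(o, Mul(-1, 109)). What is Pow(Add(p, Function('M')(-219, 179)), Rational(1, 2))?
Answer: Mul(Rational(1, 2087), Pow(300233733, Rational(1, 2))) ≈ 8.3025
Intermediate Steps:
Function('M')(R, o) = Add(-109, o) (Function('M')(R, o) = Add(o, -109) = Add(-109, o))
p = Rational(-2231, 2087) (p = Mul(-6693, Pow(6261, -1)) = Mul(-6693, Rational(1, 6261)) = Rational(-2231, 2087) ≈ -1.0690)
Pow(Add(p, Function('M')(-219, 179)), Rational(1, 2)) = Pow(Add(Rational(-2231, 2087), Add(-109, 179)), Rational(1, 2)) = Pow(Add(Rational(-2231, 2087), 70), Rational(1, 2)) = Pow(Rational(143859, 2087), Rational(1, 2)) = Mul(Rational(1, 2087), Pow(300233733, Rational(1, 2)))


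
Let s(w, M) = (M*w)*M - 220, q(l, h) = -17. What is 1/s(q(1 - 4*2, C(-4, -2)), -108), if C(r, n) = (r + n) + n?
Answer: -1/198508 ≈ -5.0376e-6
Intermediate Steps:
C(r, n) = r + 2*n (C(r, n) = (n + r) + n = r + 2*n)
s(w, M) = -220 + w*M² (s(w, M) = w*M² - 220 = -220 + w*M²)
1/s(q(1 - 4*2, C(-4, -2)), -108) = 1/(-220 - 17*(-108)²) = 1/(-220 - 17*11664) = 1/(-220 - 198288) = 1/(-198508) = -1/198508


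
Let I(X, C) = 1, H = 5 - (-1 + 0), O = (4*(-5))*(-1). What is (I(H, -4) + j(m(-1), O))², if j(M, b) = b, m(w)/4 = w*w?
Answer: 441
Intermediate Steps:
O = 20 (O = -20*(-1) = 20)
H = 6 (H = 5 - 1*(-1) = 5 + 1 = 6)
m(w) = 4*w² (m(w) = 4*(w*w) = 4*w²)
(I(H, -4) + j(m(-1), O))² = (1 + 20)² = 21² = 441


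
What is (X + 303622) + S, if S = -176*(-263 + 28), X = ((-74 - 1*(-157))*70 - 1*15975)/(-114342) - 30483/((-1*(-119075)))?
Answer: 247211687328131/716593350 ≈ 3.4498e+5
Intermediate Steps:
X = -119741569/716593350 (X = ((-74 + 157)*70 - 15975)*(-1/114342) - 30483/119075 = (83*70 - 15975)*(-1/114342) - 30483*1/119075 = (5810 - 15975)*(-1/114342) - 30483/119075 = -10165*(-1/114342) - 30483/119075 = 535/6018 - 30483/119075 = -119741569/716593350 ≈ -0.16710)
S = 41360 (S = -176*(-235) = 41360)
(X + 303622) + S = (-119741569/716593350 + 303622) + 41360 = 217573386372131/716593350 + 41360 = 247211687328131/716593350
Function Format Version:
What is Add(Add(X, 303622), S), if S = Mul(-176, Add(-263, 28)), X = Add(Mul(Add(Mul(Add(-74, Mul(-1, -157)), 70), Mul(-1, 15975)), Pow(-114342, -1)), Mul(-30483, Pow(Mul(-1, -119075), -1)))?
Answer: Rational(247211687328131, 716593350) ≈ 3.4498e+5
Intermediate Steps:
X = Rational(-119741569, 716593350) (X = Add(Mul(Add(Mul(Add(-74, 157), 70), -15975), Rational(-1, 114342)), Mul(-30483, Pow(119075, -1))) = Add(Mul(Add(Mul(83, 70), -15975), Rational(-1, 114342)), Mul(-30483, Rational(1, 119075))) = Add(Mul(Add(5810, -15975), Rational(-1, 114342)), Rational(-30483, 119075)) = Add(Mul(-10165, Rational(-1, 114342)), Rational(-30483, 119075)) = Add(Rational(535, 6018), Rational(-30483, 119075)) = Rational(-119741569, 716593350) ≈ -0.16710)
S = 41360 (S = Mul(-176, -235) = 41360)
Add(Add(X, 303622), S) = Add(Add(Rational(-119741569, 716593350), 303622), 41360) = Add(Rational(217573386372131, 716593350), 41360) = Rational(247211687328131, 716593350)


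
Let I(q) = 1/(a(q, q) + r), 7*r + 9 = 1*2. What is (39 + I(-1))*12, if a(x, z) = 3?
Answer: 474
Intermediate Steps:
r = -1 (r = -9/7 + (1*2)/7 = -9/7 + (⅐)*2 = -9/7 + 2/7 = -1)
I(q) = ½ (I(q) = 1/(3 - 1) = 1/2 = ½)
(39 + I(-1))*12 = (39 + ½)*12 = (79/2)*12 = 474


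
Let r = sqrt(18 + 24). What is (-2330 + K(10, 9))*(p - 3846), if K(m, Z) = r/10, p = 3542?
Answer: 708320 - 152*sqrt(42)/5 ≈ 7.0812e+5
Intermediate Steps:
r = sqrt(42) ≈ 6.4807
K(m, Z) = sqrt(42)/10
(-2330 + K(10, 9))*(p - 3846) = (-2330 + sqrt(42)/10)*(3542 - 3846) = (-2330 + sqrt(42)/10)*(-304) = 708320 - 152*sqrt(42)/5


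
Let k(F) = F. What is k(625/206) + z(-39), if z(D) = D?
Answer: -7409/206 ≈ -35.966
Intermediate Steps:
k(625/206) + z(-39) = 625/206 - 39 = -7409/206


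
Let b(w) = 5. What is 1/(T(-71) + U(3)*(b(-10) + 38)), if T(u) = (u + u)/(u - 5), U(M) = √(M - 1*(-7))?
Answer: -2698/26694519 + 62092*√10/26694519 ≈ 0.0072545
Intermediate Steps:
U(M) = √(7 + M) (U(M) = √(M + 7) = √(7 + M))
T(u) = 2*u/(-5 + u) (T(u) = (2*u)/(-5 + u) = 2*u/(-5 + u))
1/(T(-71) + U(3)*(b(-10) + 38)) = 1/(2*(-71)/(-5 - 71) + √(7 + 3)*(5 + 38)) = 1/(2*(-71)/(-76) + √10*43) = 1/(2*(-71)*(-1/76) + 43*√10) = 1/(71/38 + 43*√10)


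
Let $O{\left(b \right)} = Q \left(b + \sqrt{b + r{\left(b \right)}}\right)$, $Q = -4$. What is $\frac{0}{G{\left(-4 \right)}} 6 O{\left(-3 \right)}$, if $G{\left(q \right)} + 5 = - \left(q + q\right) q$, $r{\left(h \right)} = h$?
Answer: $0$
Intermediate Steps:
$O{\left(b \right)} = - 4 b - 4 \sqrt{2} \sqrt{b}$ ($O{\left(b \right)} = - 4 \left(b + \sqrt{b + b}\right) = - 4 \left(b + \sqrt{2 b}\right) = - 4 \left(b + \sqrt{2} \sqrt{b}\right) = - 4 b - 4 \sqrt{2} \sqrt{b}$)
$G{\left(q \right)} = -5 - 2 q^{2}$ ($G{\left(q \right)} = -5 - \left(q + q\right) q = -5 - 2 q q = -5 - 2 q^{2}$)
$\frac{0}{G{\left(-4 \right)}} 6 O{\left(-3 \right)} = \frac{0}{-5 - 2 \left(-4\right)^{2}} \cdot 6 \left(\left(-4\right) \left(-3\right) - 4 \sqrt{2} \sqrt{-3}\right) = \frac{0}{-5 - 32} \cdot 6 \left(12 - 4 \sqrt{2} i \sqrt{3}\right) = \frac{0}{-5 - 32} \cdot 6 \left(12 - 4 i \sqrt{6}\right) = \frac{0}{-37} \cdot 6 \left(12 - 4 i \sqrt{6}\right) = 0 \left(- \frac{1}{37}\right) 6 \left(12 - 4 i \sqrt{6}\right) = 0 \cdot 6 \left(12 - 4 i \sqrt{6}\right) = 0 \left(12 - 4 i \sqrt{6}\right) = 0$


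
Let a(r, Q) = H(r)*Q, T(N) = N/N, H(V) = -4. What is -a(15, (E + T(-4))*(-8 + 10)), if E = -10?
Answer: -72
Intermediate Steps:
T(N) = 1
a(r, Q) = -4*Q
-a(15, (E + T(-4))*(-8 + 10)) = -(-4)*(-10 + 1)*(-8 + 10) = -(-4)*(-9*2) = -(-4)*(-18) = -1*72 = -72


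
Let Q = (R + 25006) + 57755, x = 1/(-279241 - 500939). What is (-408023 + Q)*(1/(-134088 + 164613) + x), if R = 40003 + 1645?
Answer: -2362362813/264611050 ≈ -8.9277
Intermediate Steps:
x = -1/780180 (x = 1/(-780180) = -1/780180 ≈ -1.2818e-6)
R = 41648
Q = 124409 (Q = (41648 + 25006) + 57755 = 66654 + 57755 = 124409)
(-408023 + Q)*(1/(-134088 + 164613) + x) = (-408023 + 124409)*(1/(-134088 + 164613) - 1/780180) = -283614*(1/30525 - 1/780180) = -283614*16659/529222100 = -2362362813/264611050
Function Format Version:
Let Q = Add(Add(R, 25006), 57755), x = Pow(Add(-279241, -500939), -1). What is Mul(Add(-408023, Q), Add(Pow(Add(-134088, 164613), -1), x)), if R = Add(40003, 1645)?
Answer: Rational(-2362362813, 264611050) ≈ -8.9277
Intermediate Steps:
x = Rational(-1, 780180) (x = Pow(-780180, -1) = Rational(-1, 780180) ≈ -1.2818e-6)
R = 41648
Q = 124409 (Q = Add(Add(41648, 25006), 57755) = Add(66654, 57755) = 124409)
Mul(Add(-408023, Q), Add(Pow(Add(-134088, 164613), -1), x)) = Mul(Add(-408023, 124409), Add(Pow(Add(-134088, 164613), -1), Rational(-1, 780180))) = Mul(-283614, Add(Pow(30525, -1), Rational(-1, 780180))) = Mul(-283614, Add(Rational(1, 30525), Rational(-1, 780180))) = Mul(-283614, Rational(16659, 529222100)) = Rational(-2362362813, 264611050)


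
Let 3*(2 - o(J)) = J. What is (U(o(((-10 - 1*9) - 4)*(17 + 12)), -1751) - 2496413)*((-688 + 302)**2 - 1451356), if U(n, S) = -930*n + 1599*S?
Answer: 7169351145120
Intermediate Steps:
o(J) = 2 - J/3
(U(o(((-10 - 1*9) - 4)*(17 + 12)), -1751) - 2496413)*((-688 + 302)**2 - 1451356) = ((-930*(2 - ((-10 - 1*9) - 4)*(17 + 12)/3) + 1599*(-1751)) - 2496413)*((-688 + 302)**2 - 1451356) = ((-930*(2 - ((-10 - 9) - 4)*29/3) - 2799849) - 2496413)*((-386)**2 - 1451356) = ((-930*(2 - (-19 - 4)*29/3) - 2799849) - 2496413)*(148996 - 1451356) = ((-930*(2 - (-23)*29/3) - 2799849) - 2496413)*(-1302360) = ((-930*(2 - 1/3*(-667)) - 2799849) - 2496413)*(-1302360) = ((-930*(2 + 667/3) - 2799849) - 2496413)*(-1302360) = ((-930*673/3 - 2799849) - 2496413)*(-1302360) = ((-208630 - 2799849) - 2496413)*(-1302360) = (-3008479 - 2496413)*(-1302360) = -5504892*(-1302360) = 7169351145120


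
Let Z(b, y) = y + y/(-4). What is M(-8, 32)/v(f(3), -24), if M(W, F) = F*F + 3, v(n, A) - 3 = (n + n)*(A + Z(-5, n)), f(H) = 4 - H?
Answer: -2054/87 ≈ -23.609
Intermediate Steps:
Z(b, y) = 3*y/4 (Z(b, y) = y + y*(-¼) = y - y/4 = 3*y/4)
v(n, A) = 3 + 2*n*(A + 3*n/4) (v(n, A) = 3 + (n + n)*(A + 3*n/4) = 3 + (2*n)*(A + 3*n/4) = 3 + 2*n*(A + 3*n/4))
M(W, F) = 3 + F² (M(W, F) = F² + 3 = 3 + F²)
M(-8, 32)/v(f(3), -24) = (3 + 32²)/(3 + 3*(4 - 1*3)²/2 + 2*(-24)*(4 - 1*3)) = (3 + 1024)/(3 + 3*(4 - 3)²/2 + 2*(-24)*(4 - 3)) = 1027/(3 + (3/2)*1² + 2*(-24)*1) = 1027/(3 + (3/2)*1 - 48) = 1027/(3 + 3/2 - 48) = 1027/(-87/2) = 1027*(-2/87) = -2054/87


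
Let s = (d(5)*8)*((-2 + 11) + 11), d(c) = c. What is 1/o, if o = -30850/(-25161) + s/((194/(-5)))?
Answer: -2440617/47329550 ≈ -0.051566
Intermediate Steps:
s = 800 (s = (5*8)*((-2 + 11) + 11) = 40*(9 + 11) = 40*20 = 800)
o = -47329550/2440617 (o = -30850/(-25161) + 800/((194/(-5))) = -30850*(-1/25161) + 800/((-1/5*194)) = 30850/25161 + 800/(-194/5) = 30850/25161 + 800*(-5/194) = 30850/25161 - 2000/97 = -47329550/2440617 ≈ -19.392)
1/o = 1/(-47329550/2440617) = -2440617/47329550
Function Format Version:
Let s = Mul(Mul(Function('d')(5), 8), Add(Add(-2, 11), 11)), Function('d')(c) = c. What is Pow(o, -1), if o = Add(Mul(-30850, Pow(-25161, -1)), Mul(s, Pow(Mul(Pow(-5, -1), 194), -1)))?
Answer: Rational(-2440617, 47329550) ≈ -0.051566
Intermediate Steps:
s = 800 (s = Mul(Mul(5, 8), Add(Add(-2, 11), 11)) = Mul(40, Add(9, 11)) = Mul(40, 20) = 800)
o = Rational(-47329550, 2440617) (o = Add(Mul(-30850, Pow(-25161, -1)), Mul(800, Pow(Mul(Pow(-5, -1), 194), -1))) = Add(Mul(-30850, Rational(-1, 25161)), Mul(800, Pow(Mul(Rational(-1, 5), 194), -1))) = Add(Rational(30850, 25161), Mul(800, Pow(Rational(-194, 5), -1))) = Add(Rational(30850, 25161), Mul(800, Rational(-5, 194))) = Add(Rational(30850, 25161), Rational(-2000, 97)) = Rational(-47329550, 2440617) ≈ -19.392)
Pow(o, -1) = Pow(Rational(-47329550, 2440617), -1) = Rational(-2440617, 47329550)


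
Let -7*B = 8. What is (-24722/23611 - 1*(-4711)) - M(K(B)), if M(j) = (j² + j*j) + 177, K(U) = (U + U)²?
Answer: 36268344480/8098573 ≈ 4478.4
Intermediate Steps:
B = -8/7 (B = -⅐*8 = -8/7 ≈ -1.1429)
K(U) = 4*U² (K(U) = (2*U)² = 4*U²)
M(j) = 177 + 2*j² (M(j) = (j² + j²) + 177 = 2*j² + 177 = 177 + 2*j²)
(-24722/23611 - 1*(-4711)) - M(K(B)) = (-24722/23611 - 1*(-4711)) - (177 + 2*(4*(-8/7)²)²) = (-24722*1/23611 + 4711) - (177 + 2*(4*(64/49))²) = (-24722/23611 + 4711) - (177 + 2*(256/49)²) = 111206699/23611 - (177 + 2*(65536/2401)) = 111206699/23611 - (177 + 131072/2401) = 111206699/23611 - 1*556049/2401 = 111206699/23611 - 556049/2401 = 36268344480/8098573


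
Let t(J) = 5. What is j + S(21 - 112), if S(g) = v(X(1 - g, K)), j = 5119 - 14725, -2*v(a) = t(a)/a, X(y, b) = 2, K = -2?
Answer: -38429/4 ≈ -9607.3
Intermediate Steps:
v(a) = -5/(2*a)
j = -9606
S(g) = -5/4 (S(g) = -5/2/2 = -5/2*½ = -5/4)
j + S(21 - 112) = -9606 - 5/4 = -38429/4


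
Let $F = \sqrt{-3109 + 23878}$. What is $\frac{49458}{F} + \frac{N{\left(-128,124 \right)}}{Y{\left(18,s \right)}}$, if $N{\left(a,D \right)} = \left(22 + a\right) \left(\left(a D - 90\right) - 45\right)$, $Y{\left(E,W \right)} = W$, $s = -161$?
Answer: $- \frac{1696742}{161} + \frac{16486 \sqrt{20769}}{6923} \approx -10196.0$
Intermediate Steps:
$F = \sqrt{20769} \approx 144.11$
$N{\left(a,D \right)} = \left(-135 + D a\right) \left(22 + a\right)$ ($N{\left(a,D \right)} = \left(22 + a\right) \left(\left(D a - 90\right) - 45\right) = \left(22 + a\right) \left(\left(-90 + D a\right) - 45\right) = \left(22 + a\right) \left(-135 + D a\right) = \left(-135 + D a\right) \left(22 + a\right)$)
$\frac{49458}{F} + \frac{N{\left(-128,124 \right)}}{Y{\left(18,s \right)}} = \frac{49458}{\sqrt{20769}} + \frac{-2970 - -17280 + 124 \left(-128\right)^{2} + 22 \cdot 124 \left(-128\right)}{-161} = 49458 \frac{\sqrt{20769}}{20769} + \left(-2970 + 17280 + 124 \cdot 16384 - 349184\right) \left(- \frac{1}{161}\right) = \frac{16486 \sqrt{20769}}{6923} + \left(-2970 + 17280 + 2031616 - 349184\right) \left(- \frac{1}{161}\right) = \frac{16486 \sqrt{20769}}{6923} + 1696742 \left(- \frac{1}{161}\right) = \frac{16486 \sqrt{20769}}{6923} - \frac{1696742}{161} = - \frac{1696742}{161} + \frac{16486 \sqrt{20769}}{6923}$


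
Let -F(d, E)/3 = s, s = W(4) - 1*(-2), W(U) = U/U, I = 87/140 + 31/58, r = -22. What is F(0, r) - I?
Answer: -41233/4060 ≈ -10.156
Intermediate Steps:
I = 4693/4060 (I = 87*(1/140) + 31*(1/58) = 87/140 + 31/58 = 4693/4060 ≈ 1.1559)
W(U) = 1
s = 3 (s = 1 - 1*(-2) = 1 + 2 = 3)
F(d, E) = -9 (F(d, E) = -3*3 = -9)
F(0, r) - I = -9 - 1*4693/4060 = -9 - 4693/4060 = -41233/4060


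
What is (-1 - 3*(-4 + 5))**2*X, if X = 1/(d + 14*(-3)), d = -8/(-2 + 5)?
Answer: -24/67 ≈ -0.35821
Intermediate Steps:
d = -8/3 ≈ -2.6667
X = -3/134 (X = 1/(-8/3 + 14*(-3)) = 1/(-8/3 - 42) = 1/(-134/3) = -3/134 ≈ -0.022388)
(-1 - 3*(-4 + 5))**2*X = (-1 - 3*(-4 + 5))**2*(-3/134) = (-1 - 3*1)**2*(-3/134) = (-1 - 3)**2*(-3/134) = (-4)**2*(-3/134) = 16*(-3/134) = -24/67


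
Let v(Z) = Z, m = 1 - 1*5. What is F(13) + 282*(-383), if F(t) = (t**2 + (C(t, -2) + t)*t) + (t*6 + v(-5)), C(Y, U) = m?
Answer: -107647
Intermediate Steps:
m = -4 (m = 1 - 5 = -4)
C(Y, U) = -4
F(t) = -5 + t**2 + 6*t + t*(-4 + t) (F(t) = (t**2 + (-4 + t)*t) + (t*6 - 5) = (t**2 + t*(-4 + t)) + (6*t - 5) = (t**2 + t*(-4 + t)) + (-5 + 6*t) = -5 + t**2 + 6*t + t*(-4 + t))
F(13) + 282*(-383) = (-5 + 2*13 + 2*13**2) + 282*(-383) = (-5 + 26 + 2*169) - 108006 = (-5 + 26 + 338) - 108006 = 359 - 108006 = -107647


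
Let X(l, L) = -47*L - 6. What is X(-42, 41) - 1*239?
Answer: -2172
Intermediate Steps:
X(l, L) = -6 - 47*L
X(-42, 41) - 1*239 = (-6 - 47*41) - 1*239 = (-6 - 1927) - 239 = -1933 - 239 = -2172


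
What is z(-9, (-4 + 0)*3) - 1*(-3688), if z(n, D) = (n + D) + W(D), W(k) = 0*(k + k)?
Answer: 3667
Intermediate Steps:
W(k) = 0 (W(k) = 0*(2*k) = 0)
z(n, D) = D + n (z(n, D) = (n + D) + 0 = (D + n) + 0 = D + n)
z(-9, (-4 + 0)*3) - 1*(-3688) = ((-4 + 0)*3 - 9) - 1*(-3688) = (-4*3 - 9) + 3688 = (-12 - 9) + 3688 = -21 + 3688 = 3667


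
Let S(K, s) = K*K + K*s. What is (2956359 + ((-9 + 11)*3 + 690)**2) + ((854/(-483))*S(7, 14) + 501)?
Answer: 79143370/23 ≈ 3.4410e+6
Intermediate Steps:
S(K, s) = K**2 + K*s
(2956359 + ((-9 + 11)*3 + 690)**2) + ((854/(-483))*S(7, 14) + 501) = (2956359 + ((-9 + 11)*3 + 690)**2) + ((854/(-483))*(7*(7 + 14)) + 501) = (2956359 + (2*3 + 690)**2) + ((854*(-1/483))*(7*21) + 501) = (2956359 + (6 + 690)**2) + (-122/69*147 + 501) = (2956359 + 696**2) + (-5978/23 + 501) = (2956359 + 484416) + 5545/23 = 3440775 + 5545/23 = 79143370/23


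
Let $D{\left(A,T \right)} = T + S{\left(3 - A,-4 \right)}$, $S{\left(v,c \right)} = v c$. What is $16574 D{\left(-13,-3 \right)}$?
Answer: $-1110458$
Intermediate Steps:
$S{\left(v,c \right)} = c v$
$D{\left(A,T \right)} = -12 + T + 4 A$ ($D{\left(A,T \right)} = T - 4 \left(3 - A\right) = T + \left(-12 + 4 A\right) = -12 + T + 4 A$)
$16574 D{\left(-13,-3 \right)} = 16574 \left(-12 - 3 + 4 \left(-13\right)\right) = 16574 \left(-12 - 3 - 52\right) = 16574 \left(-67\right) = -1110458$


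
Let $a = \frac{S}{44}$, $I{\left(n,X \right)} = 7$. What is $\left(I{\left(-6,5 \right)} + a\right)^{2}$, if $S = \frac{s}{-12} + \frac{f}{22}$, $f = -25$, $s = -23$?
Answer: $\frac{1661296081}{33732864} \approx 49.249$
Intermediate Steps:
$S = \frac{103}{132}$ ($S = - \frac{23}{-12} - \frac{25}{22} = \left(-23\right) \left(- \frac{1}{12}\right) - \frac{25}{22} = \frac{23}{12} - \frac{25}{22} = \frac{103}{132} \approx 0.7803$)
$a = \frac{103}{5808}$ ($a = \frac{103}{132 \cdot 44} = \frac{103}{132} \cdot \frac{1}{44} = \frac{103}{5808} \approx 0.017734$)
$\left(I{\left(-6,5 \right)} + a\right)^{2} = \left(7 + \frac{103}{5808}\right)^{2} = \left(\frac{40759}{5808}\right)^{2} = \frac{1661296081}{33732864}$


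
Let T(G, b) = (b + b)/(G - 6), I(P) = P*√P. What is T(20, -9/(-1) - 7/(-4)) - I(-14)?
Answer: 43/28 + 14*I*√14 ≈ 1.5357 + 52.383*I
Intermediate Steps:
I(P) = P^(3/2)
T(G, b) = 2*b/(-6 + G) (T(G, b) = (2*b)/(-6 + G) = 2*b/(-6 + G))
T(20, -9/(-1) - 7/(-4)) - I(-14) = 2*(-9/(-1) - 7/(-4))/(-6 + 20) - (-14)^(3/2) = 2*(-9*(-1) - 7*(-¼))/14 - (-14)*I*√14 = 2*(9 + 7/4)*(1/14) + 14*I*√14 = 2*(43/4)*(1/14) + 14*I*√14 = 43/28 + 14*I*√14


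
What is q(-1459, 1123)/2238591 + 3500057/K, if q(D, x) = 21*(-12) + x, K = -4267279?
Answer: -7831479299678/9552692363889 ≈ -0.81982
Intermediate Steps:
q(D, x) = -252 + x
q(-1459, 1123)/2238591 + 3500057/K = (-252 + 1123)/2238591 + 3500057/(-4267279) = 871*(1/2238591) + 3500057*(-1/4267279) = 871/2238591 - 3500057/4267279 = -7831479299678/9552692363889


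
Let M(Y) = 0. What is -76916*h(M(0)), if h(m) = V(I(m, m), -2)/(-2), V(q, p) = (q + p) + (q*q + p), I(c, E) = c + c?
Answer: -153832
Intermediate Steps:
I(c, E) = 2*c
V(q, p) = q + q**2 + 2*p (V(q, p) = (p + q) + (q**2 + p) = (p + q) + (p + q**2) = q + q**2 + 2*p)
h(m) = 2 - m - 2*m**2 (h(m) = (2*m + (2*m)**2 + 2*(-2))/(-2) = (2*m + 4*m**2 - 4)*(-1/2) = (-4 + 2*m + 4*m**2)*(-1/2) = 2 - m - 2*m**2)
-76916*h(M(0)) = -76916*(2 - 1*0 - 2*0**2) = -76916*(2 + 0 - 2*0) = -76916*(2 + 0 + 0) = -76916*2 = -153832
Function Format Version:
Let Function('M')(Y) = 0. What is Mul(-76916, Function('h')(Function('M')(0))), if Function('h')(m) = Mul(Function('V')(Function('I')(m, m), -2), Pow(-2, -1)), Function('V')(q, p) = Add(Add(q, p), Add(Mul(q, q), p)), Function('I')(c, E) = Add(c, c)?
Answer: -153832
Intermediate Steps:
Function('I')(c, E) = Mul(2, c)
Function('V')(q, p) = Add(q, Pow(q, 2), Mul(2, p)) (Function('V')(q, p) = Add(Add(p, q), Add(Pow(q, 2), p)) = Add(Add(p, q), Add(p, Pow(q, 2))) = Add(q, Pow(q, 2), Mul(2, p)))
Function('h')(m) = Add(2, Mul(-1, m), Mul(-2, Pow(m, 2))) (Function('h')(m) = Mul(Add(Mul(2, m), Pow(Mul(2, m), 2), Mul(2, -2)), Pow(-2, -1)) = Mul(Add(Mul(2, m), Mul(4, Pow(m, 2)), -4), Rational(-1, 2)) = Mul(Add(-4, Mul(2, m), Mul(4, Pow(m, 2))), Rational(-1, 2)) = Add(2, Mul(-1, m), Mul(-2, Pow(m, 2))))
Mul(-76916, Function('h')(Function('M')(0))) = Mul(-76916, Add(2, Mul(-1, 0), Mul(-2, Pow(0, 2)))) = Mul(-76916, Add(2, 0, Mul(-2, 0))) = Mul(-76916, Add(2, 0, 0)) = Mul(-76916, 2) = -153832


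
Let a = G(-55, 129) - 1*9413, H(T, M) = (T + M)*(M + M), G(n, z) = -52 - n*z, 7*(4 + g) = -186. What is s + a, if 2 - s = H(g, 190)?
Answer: -440656/7 ≈ -62951.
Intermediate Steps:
g = -214/7 (g = -4 + (1/7)*(-186) = -4 - 186/7 = -214/7 ≈ -30.571)
G(n, z) = -52 - n*z
H(T, M) = 2*M*(M + T) (H(T, M) = (M + T)*(2*M) = 2*M*(M + T))
a = -2370 (a = (-52 - 1*(-55)*129) - 1*9413 = (-52 + 7095) - 9413 = 7043 - 9413 = -2370)
s = -424066/7 (s = 2 - 2*190*(190 - 214/7) = 2 - 2*190*1116/7 = 2 - 1*424080/7 = 2 - 424080/7 = -424066/7 ≈ -60581.)
s + a = -424066/7 - 2370 = -440656/7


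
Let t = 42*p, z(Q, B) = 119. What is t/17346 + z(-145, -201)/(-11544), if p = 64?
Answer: 689669/4767672 ≈ 0.14466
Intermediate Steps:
t = 2688 (t = 42*64 = 2688)
t/17346 + z(-145, -201)/(-11544) = 2688/17346 + 119/(-11544) = 2688*(1/17346) + 119*(-1/11544) = 64/413 - 119/11544 = 689669/4767672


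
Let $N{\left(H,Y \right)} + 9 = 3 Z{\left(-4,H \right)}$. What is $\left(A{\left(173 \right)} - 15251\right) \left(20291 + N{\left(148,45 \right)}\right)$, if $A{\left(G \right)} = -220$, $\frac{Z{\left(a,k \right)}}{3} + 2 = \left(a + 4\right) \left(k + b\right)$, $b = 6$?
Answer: $-313504344$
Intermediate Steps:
$Z{\left(a,k \right)} = -6 + 3 \left(4 + a\right) \left(6 + k\right)$ ($Z{\left(a,k \right)} = -6 + 3 \left(a + 4\right) \left(k + 6\right) = -6 + 3 \left(4 + a\right) \left(6 + k\right)$)
$N{\left(H,Y \right)} = -27$ ($N{\left(H,Y \right)} = -9 + 3 \left(66 + 12 H + 18 \left(-4\right) + 3 \left(-4\right) H\right) = -9 + 3 \left(66 + 12 H - 72 - 12 H\right) = -9 + 3 \left(-6\right) = -9 - 18 = -27$)
$\left(A{\left(173 \right)} - 15251\right) \left(20291 + N{\left(148,45 \right)}\right) = \left(-220 - 15251\right) \left(20291 - 27\right) = \left(-15471\right) 20264 = -313504344$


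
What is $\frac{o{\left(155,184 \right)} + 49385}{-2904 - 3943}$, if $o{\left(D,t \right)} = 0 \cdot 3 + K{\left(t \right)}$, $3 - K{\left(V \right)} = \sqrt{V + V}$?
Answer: $- \frac{49388}{6847} + \frac{4 \sqrt{23}}{6847} \approx -7.2103$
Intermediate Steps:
$K{\left(V \right)} = 3 - \sqrt{2} \sqrt{V}$ ($K{\left(V \right)} = 3 - \sqrt{V + V} = 3 - \sqrt{2 V} = 3 - \sqrt{2} \sqrt{V}$)
$o{\left(D,t \right)} = 3 - \sqrt{2} \sqrt{t}$ ($o{\left(D,t \right)} = 0 \cdot 3 - \left(-3 + \sqrt{2} \sqrt{t}\right) = 0 - \left(-3 + \sqrt{2} \sqrt{t}\right) = 3 - \sqrt{2} \sqrt{t}$)
$\frac{o{\left(155,184 \right)} + 49385}{-2904 - 3943} = \frac{\left(3 - \sqrt{2} \sqrt{184}\right) + 49385}{-2904 - 3943} = \frac{\left(3 - \sqrt{2} \cdot 2 \sqrt{46}\right) + 49385}{-6847} = \left(\left(3 - 4 \sqrt{23}\right) + 49385\right) \left(- \frac{1}{6847}\right) = \left(49388 - 4 \sqrt{23}\right) \left(- \frac{1}{6847}\right) = - \frac{49388}{6847} + \frac{4 \sqrt{23}}{6847}$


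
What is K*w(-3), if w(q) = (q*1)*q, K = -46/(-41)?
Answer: 414/41 ≈ 10.098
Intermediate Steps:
K = 46/41 (K = -46*(-1/41) = 46/41 ≈ 1.1220)
w(q) = q² (w(q) = q*q = q²)
K*w(-3) = (46/41)*(-3)² = (46/41)*9 = 414/41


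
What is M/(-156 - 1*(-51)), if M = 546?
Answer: -26/5 ≈ -5.2000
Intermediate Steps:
M/(-156 - 1*(-51)) = 546/(-156 - 1*(-51)) = 546/(-156 + 51) = 546/(-105) = 546*(-1/105) = -26/5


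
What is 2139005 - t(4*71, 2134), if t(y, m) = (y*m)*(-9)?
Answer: 7593509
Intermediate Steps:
t(y, m) = -9*m*y (t(y, m) = (m*y)*(-9) = -9*m*y)
2139005 - t(4*71, 2134) = 2139005 - (-9)*2134*4*71 = 2139005 - (-9)*2134*284 = 2139005 - 1*(-5454504) = 2139005 + 5454504 = 7593509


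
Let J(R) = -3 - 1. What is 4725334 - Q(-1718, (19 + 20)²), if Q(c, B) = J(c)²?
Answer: 4725318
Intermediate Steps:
J(R) = -4
Q(c, B) = 16 (Q(c, B) = (-4)² = 16)
4725334 - Q(-1718, (19 + 20)²) = 4725334 - 1*16 = 4725334 - 16 = 4725318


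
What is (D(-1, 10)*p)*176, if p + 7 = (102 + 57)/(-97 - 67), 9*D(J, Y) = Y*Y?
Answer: -5750800/369 ≈ -15585.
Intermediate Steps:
D(J, Y) = Y**2/9 (D(J, Y) = (Y*Y)/9 = Y**2/9)
p = -1307/164 (p = -7 + (102 + 57)/(-97 - 67) = -7 + 159/(-164) = -7 + 159*(-1/164) = -7 - 159/164 = -1307/164 ≈ -7.9695)
(D(-1, 10)*p)*176 = (((1/9)*10**2)*(-1307/164))*176 = (((1/9)*100)*(-1307/164))*176 = ((100/9)*(-1307/164))*176 = -32675/369*176 = -5750800/369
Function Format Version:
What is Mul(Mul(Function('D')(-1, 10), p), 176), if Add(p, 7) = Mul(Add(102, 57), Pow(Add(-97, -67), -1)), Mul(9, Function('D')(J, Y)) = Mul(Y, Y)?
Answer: Rational(-5750800, 369) ≈ -15585.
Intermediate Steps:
Function('D')(J, Y) = Mul(Rational(1, 9), Pow(Y, 2)) (Function('D')(J, Y) = Mul(Rational(1, 9), Mul(Y, Y)) = Mul(Rational(1, 9), Pow(Y, 2)))
p = Rational(-1307, 164) (p = Add(-7, Mul(Add(102, 57), Pow(Add(-97, -67), -1))) = Add(-7, Mul(159, Pow(-164, -1))) = Add(-7, Mul(159, Rational(-1, 164))) = Add(-7, Rational(-159, 164)) = Rational(-1307, 164) ≈ -7.9695)
Mul(Mul(Function('D')(-1, 10), p), 176) = Mul(Mul(Mul(Rational(1, 9), Pow(10, 2)), Rational(-1307, 164)), 176) = Mul(Mul(Mul(Rational(1, 9), 100), Rational(-1307, 164)), 176) = Mul(Mul(Rational(100, 9), Rational(-1307, 164)), 176) = Mul(Rational(-32675, 369), 176) = Rational(-5750800, 369)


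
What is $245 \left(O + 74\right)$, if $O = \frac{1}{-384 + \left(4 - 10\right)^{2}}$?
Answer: $\frac{6308995}{348} \approx 18129.0$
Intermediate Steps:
$O = - \frac{1}{348}$ ($O = \frac{1}{-384 + \left(-6\right)^{2}} = \frac{1}{-384 + 36} = \frac{1}{-348} = - \frac{1}{348} \approx -0.0028736$)
$245 \left(O + 74\right) = 245 \left(- \frac{1}{348} + 74\right) = 245 \cdot \frac{25751}{348} = \frac{6308995}{348}$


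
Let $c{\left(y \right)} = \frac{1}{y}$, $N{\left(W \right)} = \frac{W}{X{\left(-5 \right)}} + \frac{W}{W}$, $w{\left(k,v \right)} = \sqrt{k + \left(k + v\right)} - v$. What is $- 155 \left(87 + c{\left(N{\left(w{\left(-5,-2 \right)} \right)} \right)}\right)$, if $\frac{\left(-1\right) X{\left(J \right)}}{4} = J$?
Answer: $\frac{155 \left(- 87 \sqrt{3} + 967 i\right)}{\sqrt{3} - 11 i} \approx -13623.0 + 21.651 i$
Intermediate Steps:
$X{\left(J \right)} = - 4 J$
$w{\left(k,v \right)} = \sqrt{v + 2 k} - v$
$N{\left(W \right)} = 1 + \frac{W}{20}$ ($N{\left(W \right)} = \frac{W}{\left(-4\right) \left(-5\right)} + \frac{W}{W} = \frac{W}{20} + 1 = 1 + \frac{W}{20}$)
$- 155 \left(87 + c{\left(N{\left(w{\left(-5,-2 \right)} \right)} \right)}\right) = - 155 \left(87 + \frac{1}{1 + \frac{\sqrt{-2 + 2 \left(-5\right)} - -2}{20}}\right) = - 155 \left(87 + \frac{1}{1 + \frac{\sqrt{-2 - 10} + 2}{20}}\right) = - 155 \left(87 + \frac{1}{1 + \frac{\sqrt{-12} + 2}{20}}\right) = - 155 \left(87 + \frac{1}{1 + \frac{2 i \sqrt{3} + 2}{20}}\right) = - 155 \left(87 + \frac{1}{1 + \frac{2 + 2 i \sqrt{3}}{20}}\right) = - 155 \left(87 + \frac{1}{1 + \left(\frac{1}{10} + \frac{i \sqrt{3}}{10}\right)}\right) = - 155 \left(87 + \frac{1}{\frac{11}{10} + \frac{i \sqrt{3}}{10}}\right) = -13485 - \frac{155}{\frac{11}{10} + \frac{i \sqrt{3}}{10}}$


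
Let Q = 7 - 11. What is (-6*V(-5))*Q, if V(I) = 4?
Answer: 96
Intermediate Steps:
Q = -4
(-6*V(-5))*Q = -6*4*(-4) = -24*(-4) = 96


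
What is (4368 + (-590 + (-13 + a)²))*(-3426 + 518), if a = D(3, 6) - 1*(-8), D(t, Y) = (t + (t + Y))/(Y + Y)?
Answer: -11032952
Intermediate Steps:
D(t, Y) = (Y + 2*t)/(2*Y) (D(t, Y) = (t + (Y + t))/((2*Y)) = (Y + 2*t)*(1/(2*Y)) = (Y + 2*t)/(2*Y))
a = 9 (a = (3 + (½)*6)/6 - 1*(-8) = (3 + 3)/6 + 8 = (⅙)*6 + 8 = 1 + 8 = 9)
(4368 + (-590 + (-13 + a)²))*(-3426 + 518) = (4368 + (-590 + (-13 + 9)²))*(-3426 + 518) = (4368 + (-590 + (-4)²))*(-2908) = (4368 + (-590 + 16))*(-2908) = (4368 - 574)*(-2908) = 3794*(-2908) = -11032952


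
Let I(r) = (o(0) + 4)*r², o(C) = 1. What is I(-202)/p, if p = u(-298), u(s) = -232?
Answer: -51005/58 ≈ -879.40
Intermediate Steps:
p = -232
I(r) = 5*r² (I(r) = (1 + 4)*r² = 5*r²)
I(-202)/p = (5*(-202)²)/(-232) = (5*40804)*(-1/232) = 204020*(-1/232) = -51005/58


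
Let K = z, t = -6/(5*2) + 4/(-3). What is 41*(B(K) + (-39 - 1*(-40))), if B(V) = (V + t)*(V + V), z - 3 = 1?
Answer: 10783/15 ≈ 718.87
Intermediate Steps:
z = 4 (z = 3 + 1 = 4)
t = -29/15 (t = -6/10 + 4*(-⅓) = -6*⅒ - 4/3 = -⅗ - 4/3 = -29/15 ≈ -1.9333)
K = 4
B(V) = 2*V*(-29/15 + V) (B(V) = (V - 29/15)*(V + V) = (-29/15 + V)*(2*V) = 2*V*(-29/15 + V))
41*(B(K) + (-39 - 1*(-40))) = 41*((2/15)*4*(-29 + 15*4) + (-39 - 1*(-40))) = 41*((2/15)*4*(-29 + 60) + (-39 + 40)) = 41*((2/15)*4*31 + 1) = 41*(248/15 + 1) = 41*(263/15) = 10783/15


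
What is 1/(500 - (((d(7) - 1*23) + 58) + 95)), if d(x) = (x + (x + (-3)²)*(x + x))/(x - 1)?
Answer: 2/663 ≈ 0.0030166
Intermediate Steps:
d(x) = (x + 2*x*(9 + x))/(-1 + x) (d(x) = (x + (x + 9)*(2*x))/(-1 + x) = (x + (9 + x)*(2*x))/(-1 + x) = (x + 2*x*(9 + x))/(-1 + x))
1/(500 - (((d(7) - 1*23) + 58) + 95)) = 1/(500 - (((7*(19 + 2*7)/(-1 + 7) - 1*23) + 58) + 95)) = 1/(500 - (((7*(19 + 14)/6 - 23) + 58) + 95)) = 1/(500 - (((7*(⅙)*33 - 23) + 58) + 95)) = 1/(500 - (((77/2 - 23) + 58) + 95)) = 1/(500 - ((31/2 + 58) + 95)) = 1/(500 - (147/2 + 95)) = 1/(500 - 1*337/2) = 1/(500 - 337/2) = 1/(663/2) = 2/663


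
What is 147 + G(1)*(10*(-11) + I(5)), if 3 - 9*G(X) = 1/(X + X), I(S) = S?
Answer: 707/6 ≈ 117.83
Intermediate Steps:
G(X) = ⅓ - 1/(18*X) (G(X) = ⅓ - 1/(9*(X + X)) = ⅓ - 1/(2*X)/9 = ⅓ - 1/(18*X))
147 + G(1)*(10*(-11) + I(5)) = 147 + ((1/18)*(-1 + 6*1)/1)*(10*(-11) + 5) = 147 + ((1/18)*1*(-1 + 6))*(-110 + 5) = 147 + ((1/18)*1*5)*(-105) = 147 + (5/18)*(-105) = 147 - 175/6 = 707/6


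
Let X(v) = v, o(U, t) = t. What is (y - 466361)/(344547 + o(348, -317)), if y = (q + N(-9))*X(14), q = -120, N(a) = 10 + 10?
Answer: -467761/344230 ≈ -1.3589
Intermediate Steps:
N(a) = 20
y = -1400 (y = (-120 + 20)*14 = -100*14 = -1400)
(y - 466361)/(344547 + o(348, -317)) = (-1400 - 466361)/(344547 - 317) = -467761/344230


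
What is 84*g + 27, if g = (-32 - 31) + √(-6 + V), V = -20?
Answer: -5265 + 84*I*√26 ≈ -5265.0 + 428.32*I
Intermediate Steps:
g = -63 + I*√26 (g = (-32 - 31) + √(-6 - 20) = -63 + √(-26) = -63 + I*√26 ≈ -63.0 + 5.099*I)
84*g + 27 = 84*(-63 + I*√26) + 27 = (-5292 + 84*I*√26) + 27 = -5265 + 84*I*√26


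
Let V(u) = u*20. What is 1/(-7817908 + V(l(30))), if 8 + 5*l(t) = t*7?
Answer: -1/7817100 ≈ -1.2792e-7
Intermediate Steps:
l(t) = -8/5 + 7*t/5 (l(t) = -8/5 + (t*7)/5 = -8/5 + (7*t)/5 = -8/5 + 7*t/5)
V(u) = 20*u
1/(-7817908 + V(l(30))) = 1/(-7817908 + 20*(-8/5 + (7/5)*30)) = 1/(-7817908 + 20*(-8/5 + 42)) = 1/(-7817908 + 20*(202/5)) = 1/(-7817908 + 808) = 1/(-7817100) = -1/7817100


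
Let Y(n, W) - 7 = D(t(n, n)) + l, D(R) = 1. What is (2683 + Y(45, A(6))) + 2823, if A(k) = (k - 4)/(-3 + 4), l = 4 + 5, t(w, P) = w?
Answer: 5523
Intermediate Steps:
l = 9
A(k) = -4 + k (A(k) = (-4 + k)/1 = (-4 + k)*1 = -4 + k)
Y(n, W) = 17 (Y(n, W) = 7 + (1 + 9) = 7 + 10 = 17)
(2683 + Y(45, A(6))) + 2823 = (2683 + 17) + 2823 = 2700 + 2823 = 5523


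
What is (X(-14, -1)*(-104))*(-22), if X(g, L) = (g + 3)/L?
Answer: 25168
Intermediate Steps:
X(g, L) = (3 + g)/L
(X(-14, -1)*(-104))*(-22) = (((3 - 14)/(-1))*(-104))*(-22) = (-1*(-11)*(-104))*(-22) = (11*(-104))*(-22) = -1144*(-22) = 25168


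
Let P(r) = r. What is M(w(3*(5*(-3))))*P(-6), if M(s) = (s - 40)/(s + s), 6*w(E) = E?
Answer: -19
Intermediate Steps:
w(E) = E/6
M(s) = (-40 + s)/(2*s) (M(s) = (-40 + s)/((2*s)) = (-40 + s)*(1/(2*s)) = (-40 + s)/(2*s))
M(w(3*(5*(-3))))*P(-6) = ((-40 + (3*(5*(-3)))/6)/(2*(((3*(5*(-3)))/6))))*(-6) = ((-40 + (3*(-15))/6)/(2*(((3*(-15))/6))))*(-6) = ((-40 + (1/6)*(-45))/(2*(((1/6)*(-45)))))*(-6) = ((-40 - 15/2)/(2*(-15/2)))*(-6) = ((1/2)*(-2/15)*(-95/2))*(-6) = (19/6)*(-6) = -19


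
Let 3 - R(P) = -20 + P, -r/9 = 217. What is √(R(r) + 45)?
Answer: √2021 ≈ 44.956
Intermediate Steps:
r = -1953 (r = -9*217 = -1953)
R(P) = 23 - P (R(P) = 3 - (-20 + P) = 3 + (20 - P) = 23 - P)
√(R(r) + 45) = √((23 - 1*(-1953)) + 45) = √((23 + 1953) + 45) = √(1976 + 45) = √2021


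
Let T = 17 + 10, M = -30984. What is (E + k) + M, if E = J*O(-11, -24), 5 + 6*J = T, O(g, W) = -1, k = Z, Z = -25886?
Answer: -170621/3 ≈ -56874.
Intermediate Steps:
k = -25886
T = 27
J = 11/3 (J = -5/6 + (1/6)*27 = -5/6 + 9/2 = 11/3 ≈ 3.6667)
E = -11/3 (E = (11/3)*(-1) = -11/3 ≈ -3.6667)
(E + k) + M = (-11/3 - 25886) - 30984 = -77669/3 - 30984 = -170621/3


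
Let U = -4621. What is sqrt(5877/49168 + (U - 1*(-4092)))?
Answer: I*sqrt(79910276635)/12292 ≈ 22.997*I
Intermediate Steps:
sqrt(5877/49168 + (U - 1*(-4092))) = sqrt(5877/49168 + (-4621 - 1*(-4092))) = sqrt(5877*(1/49168) + (-4621 + 4092)) = sqrt(5877/49168 - 529) = sqrt(-26003995/49168) = I*sqrt(79910276635)/12292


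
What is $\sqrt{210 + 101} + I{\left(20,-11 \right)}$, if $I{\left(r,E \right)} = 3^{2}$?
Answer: $9 + \sqrt{311} \approx 26.635$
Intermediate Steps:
$I{\left(r,E \right)} = 9$
$\sqrt{210 + 101} + I{\left(20,-11 \right)} = \sqrt{210 + 101} + 9 = \sqrt{311} + 9 = 9 + \sqrt{311}$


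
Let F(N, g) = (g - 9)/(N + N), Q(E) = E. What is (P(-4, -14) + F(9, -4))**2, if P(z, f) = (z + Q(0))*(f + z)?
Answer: 1646089/324 ≈ 5080.5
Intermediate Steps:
F(N, g) = (-9 + g)/(2*N) (F(N, g) = (-9 + g)/((2*N)) = (-9 + g)*(1/(2*N)) = (-9 + g)/(2*N))
P(z, f) = z*(f + z) (P(z, f) = (z + 0)*(f + z) = z*(f + z))
(P(-4, -14) + F(9, -4))**2 = (-4*(-14 - 4) + (1/2)*(-9 - 4)/9)**2 = (-4*(-18) + (1/2)*(1/9)*(-13))**2 = (72 - 13/18)**2 = (1283/18)**2 = 1646089/324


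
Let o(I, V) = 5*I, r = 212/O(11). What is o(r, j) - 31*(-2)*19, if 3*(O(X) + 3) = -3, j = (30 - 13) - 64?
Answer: 913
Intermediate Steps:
j = -47 (j = 17 - 64 = -47)
O(X) = -4 (O(X) = -3 + (⅓)*(-3) = -3 - 1 = -4)
r = -53 (r = 212/(-4) = 212*(-¼) = -53)
o(r, j) - 31*(-2)*19 = 5*(-53) - 31*(-2)*19 = -265 + 62*19 = -265 + 1178 = 913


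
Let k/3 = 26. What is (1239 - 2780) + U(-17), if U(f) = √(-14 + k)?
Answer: -1533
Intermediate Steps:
k = 78 (k = 3*26 = 78)
U(f) = 8 (U(f) = √(-14 + 78) = √64 = 8)
(1239 - 2780) + U(-17) = (1239 - 2780) + 8 = -1541 + 8 = -1533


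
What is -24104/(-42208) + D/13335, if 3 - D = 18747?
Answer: -19571663/23451820 ≈ -0.83455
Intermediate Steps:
D = -18744 (D = 3 - 1*18747 = 3 - 18747 = -18744)
-24104/(-42208) + D/13335 = -24104/(-42208) - 18744/13335 = -24104*(-1/42208) - 18744*1/13335 = 3013/5276 - 6248/4445 = -19571663/23451820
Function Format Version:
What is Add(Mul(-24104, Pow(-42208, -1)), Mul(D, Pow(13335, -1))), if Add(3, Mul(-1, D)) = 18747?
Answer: Rational(-19571663, 23451820) ≈ -0.83455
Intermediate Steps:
D = -18744 (D = Add(3, Mul(-1, 18747)) = Add(3, -18747) = -18744)
Add(Mul(-24104, Pow(-42208, -1)), Mul(D, Pow(13335, -1))) = Add(Mul(-24104, Pow(-42208, -1)), Mul(-18744, Pow(13335, -1))) = Add(Mul(-24104, Rational(-1, 42208)), Mul(-18744, Rational(1, 13335))) = Add(Rational(3013, 5276), Rational(-6248, 4445)) = Rational(-19571663, 23451820)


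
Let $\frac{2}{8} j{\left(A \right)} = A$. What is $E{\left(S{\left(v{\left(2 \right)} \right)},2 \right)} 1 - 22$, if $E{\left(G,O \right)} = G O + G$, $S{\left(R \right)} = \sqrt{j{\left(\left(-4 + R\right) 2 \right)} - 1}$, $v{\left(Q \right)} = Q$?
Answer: $-22 + 3 i \sqrt{17} \approx -22.0 + 12.369 i$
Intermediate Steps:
$j{\left(A \right)} = 4 A$
$S{\left(R \right)} = \sqrt{-33 + 8 R}$ ($S{\left(R \right)} = \sqrt{4 \left(-4 + R\right) 2 - 1} = \sqrt{4 \left(-8 + 2 R\right) - 1} = \sqrt{\left(-32 + 8 R\right) - 1} = \sqrt{-33 + 8 R}$)
$E{\left(G,O \right)} = G + G O$
$E{\left(S{\left(v{\left(2 \right)} \right)},2 \right)} 1 - 22 = \sqrt{-33 + 8 \cdot 2} \left(1 + 2\right) 1 - 22 = \sqrt{-33 + 16} \cdot 3 \cdot 1 - 22 = \sqrt{-17} \cdot 3 \cdot 1 - 22 = i \sqrt{17} \cdot 3 \cdot 1 - 22 = 3 i \sqrt{17} \cdot 1 - 22 = 3 i \sqrt{17} - 22 = -22 + 3 i \sqrt{17}$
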